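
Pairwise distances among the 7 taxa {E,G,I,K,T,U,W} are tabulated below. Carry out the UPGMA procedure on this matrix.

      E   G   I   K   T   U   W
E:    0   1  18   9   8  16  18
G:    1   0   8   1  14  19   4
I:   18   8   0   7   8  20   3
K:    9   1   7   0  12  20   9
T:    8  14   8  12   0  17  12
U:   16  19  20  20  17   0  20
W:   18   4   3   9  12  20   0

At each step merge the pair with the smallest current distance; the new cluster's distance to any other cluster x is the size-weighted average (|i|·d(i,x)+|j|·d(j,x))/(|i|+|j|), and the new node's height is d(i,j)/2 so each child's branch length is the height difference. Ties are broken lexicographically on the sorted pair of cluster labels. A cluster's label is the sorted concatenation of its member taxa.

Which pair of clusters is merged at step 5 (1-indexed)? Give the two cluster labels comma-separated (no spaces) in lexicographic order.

1. join E+G (d=1) ⇒ EG; edges |E|=1/2, |G|=1/2
  updated: d(EG,I)=13, d(EG,K)=5, d(EG,T)=11, d(EG,U)=35/2, d(EG,W)=11
2. join I+W (d=3) ⇒ IW; edges |I|=3/2, |W|=3/2
  updated: d(EG,IW)=12, d(IW,K)=8, d(IW,T)=10, d(IW,U)=20
3. join EG+K (d=5) ⇒ EGK; edges |EG|=2, |K|=5/2
  updated: d(EGK,IW)=32/3, d(EGK,T)=34/3, d(EGK,U)=55/3
4. join IW+T (d=10) ⇒ ITW; edges |IW|=7/2, |T|=5
  updated: d(EGK,ITW)=98/9, d(ITW,U)=19
5. join EGK+ITW (d=98/9) ⇒ EGIKTW; edges |EGK|=53/18, |ITW|=4/9
  updated: d(EGIKTW,U)=56/3
6. join EGIKTW+U (d=56/3) ⇒ EGIKTUW; edges |EGIKTW|=35/9, |U|=28/3
final tree: ((((E:1/2,G:1/2):2,K:5/2):53/18,((I:3/2,W:3/2):7/2,T:5):4/9):35/9,U:28/3)
total length: 605/18

EGK,ITW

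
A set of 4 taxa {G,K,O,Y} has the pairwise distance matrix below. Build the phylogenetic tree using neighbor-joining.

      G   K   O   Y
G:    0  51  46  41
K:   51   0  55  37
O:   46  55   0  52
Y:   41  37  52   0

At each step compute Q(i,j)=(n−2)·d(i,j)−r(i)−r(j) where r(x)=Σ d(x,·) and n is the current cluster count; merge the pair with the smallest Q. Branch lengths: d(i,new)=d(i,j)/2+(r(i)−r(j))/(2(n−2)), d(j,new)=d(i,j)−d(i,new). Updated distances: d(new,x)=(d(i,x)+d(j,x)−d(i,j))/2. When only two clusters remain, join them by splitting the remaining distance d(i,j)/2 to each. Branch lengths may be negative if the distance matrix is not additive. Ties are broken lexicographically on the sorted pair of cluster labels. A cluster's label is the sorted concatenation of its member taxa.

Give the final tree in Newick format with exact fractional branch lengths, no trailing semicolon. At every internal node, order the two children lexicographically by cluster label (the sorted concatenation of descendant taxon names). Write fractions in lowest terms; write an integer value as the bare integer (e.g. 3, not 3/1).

iteration 1: select G,O (d=46, Q=-199); attach at lengths (77/4, 107/4); label the merged cluster GO
  updated: d(GO,K)=30, d(GO,Y)=47/2
iteration 2: select GO,K (d=30, Q=-181/2); attach at lengths (33/4, 87/4); label the merged cluster GKO
  updated: d(GKO,Y)=61/4
iteration 3: select GKO,Y (d=61/4); attach at lengths (61/8, 61/8); label the merged cluster GKOY
final tree: (((G:77/4,O:107/4):33/4,K:87/4):61/8,Y:61/8)
total length: 365/4

(((G:77/4,O:107/4):33/4,K:87/4):61/8,Y:61/8)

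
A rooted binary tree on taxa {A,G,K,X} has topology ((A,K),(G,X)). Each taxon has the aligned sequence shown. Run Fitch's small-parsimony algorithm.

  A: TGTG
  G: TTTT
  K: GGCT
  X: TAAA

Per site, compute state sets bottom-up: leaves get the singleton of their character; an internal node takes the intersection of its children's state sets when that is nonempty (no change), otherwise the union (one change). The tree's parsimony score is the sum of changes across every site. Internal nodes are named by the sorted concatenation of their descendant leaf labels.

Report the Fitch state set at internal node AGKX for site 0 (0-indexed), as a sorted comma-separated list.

T

AK@0: {T} ∪ {G} = {G,T} (union, +1)
GX@0: {T} ∩ {T} = {T} (intersection, +0)
AGKX@0: {G,T} ∩ {T} = {T} (intersection, +0)
AK@1: {G} ∩ {G} = {G} (intersection, +0)
GX@1: {T} ∪ {A} = {A,T} (union, +1)
AGKX@1: {G} ∪ {A,T} = {A,G,T} (union, +1)
AK@2: {T} ∪ {C} = {C,T} (union, +1)
GX@2: {T} ∪ {A} = {A,T} (union, +1)
AGKX@2: {C,T} ∩ {A,T} = {T} (intersection, +0)
AK@3: {G} ∪ {T} = {G,T} (union, +1)
GX@3: {T} ∪ {A} = {A,T} (union, +1)
AGKX@3: {G,T} ∩ {A,T} = {T} (intersection, +0)
per-site changes: [1, 2, 2, 2]; total = 7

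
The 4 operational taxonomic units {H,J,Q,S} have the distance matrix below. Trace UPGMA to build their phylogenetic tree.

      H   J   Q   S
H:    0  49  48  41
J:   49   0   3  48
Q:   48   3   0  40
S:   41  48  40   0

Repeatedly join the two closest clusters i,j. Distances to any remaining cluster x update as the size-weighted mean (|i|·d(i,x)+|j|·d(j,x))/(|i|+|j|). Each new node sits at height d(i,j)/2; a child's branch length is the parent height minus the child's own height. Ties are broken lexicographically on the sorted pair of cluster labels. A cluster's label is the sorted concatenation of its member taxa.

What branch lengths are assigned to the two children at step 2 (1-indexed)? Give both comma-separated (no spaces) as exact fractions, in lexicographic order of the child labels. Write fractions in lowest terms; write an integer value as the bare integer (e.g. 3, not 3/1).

iteration 1: select J,Q (d=3); attach at lengths (3/2, 3/2); label the merged cluster JQ
  updated: d(H,JQ)=97/2, d(JQ,S)=44
iteration 2: select H,S (d=41); attach at lengths (41/2, 41/2); label the merged cluster HS
  updated: d(HS,JQ)=185/4
iteration 3: select HS,JQ (d=185/4); attach at lengths (21/8, 173/8); label the merged cluster HJQS
final tree: ((H:41/2,S:41/2):21/8,(J:3/2,Q:3/2):173/8)
total length: 273/4

41/2,41/2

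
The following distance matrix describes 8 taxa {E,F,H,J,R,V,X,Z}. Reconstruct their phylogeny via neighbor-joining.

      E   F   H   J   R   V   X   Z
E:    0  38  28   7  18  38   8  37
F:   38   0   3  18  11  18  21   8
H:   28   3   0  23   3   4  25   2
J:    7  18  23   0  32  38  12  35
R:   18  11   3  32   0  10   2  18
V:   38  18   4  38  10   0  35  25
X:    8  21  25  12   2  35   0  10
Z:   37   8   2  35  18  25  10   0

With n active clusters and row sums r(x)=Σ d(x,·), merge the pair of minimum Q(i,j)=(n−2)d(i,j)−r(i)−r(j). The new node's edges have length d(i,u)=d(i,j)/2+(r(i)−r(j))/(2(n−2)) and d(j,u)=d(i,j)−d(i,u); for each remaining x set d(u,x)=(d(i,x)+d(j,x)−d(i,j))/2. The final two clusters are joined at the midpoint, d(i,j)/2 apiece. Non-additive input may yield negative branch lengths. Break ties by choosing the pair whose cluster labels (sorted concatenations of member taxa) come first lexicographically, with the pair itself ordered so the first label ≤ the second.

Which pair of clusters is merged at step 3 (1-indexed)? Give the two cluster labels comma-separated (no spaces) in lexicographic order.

EJX,R

1. join E+J (d=7, Q=-297) ⇒ EJ; edges |E|=17/4, |J|=11/4
  updated: d(EJ,F)=49/2, d(EJ,H)=22, d(EJ,R)=43/2, d(EJ,V)=69/2, d(EJ,X)=13/2, d(EJ,Z)=65/2
2. join EJ+X (d=13/2, Q=-417/2) ⇒ EJX; edges |EJ|=149/20, |X|=-19/20
  updated: d(EJX,F)=39/2, d(EJX,H)=81/4, d(EJX,R)=17/2, d(EJX,V)=63/2, d(EJX,Z)=18
3. join EJX+R (d=17/2, Q=-457/4) ⇒ EJRX; edges |EJX|=325/32, |R|=-53/32
  updated: d(EJRX,F)=11, d(EJRX,H)=59/8, d(EJRX,V)=33/2, d(EJRX,Z)=55/4
4. join H+V (d=4, Q=-543/8) ⇒ HV; edges |H|=-281/48, |V|=473/48
  updated: d(EJRX,HV)=159/16, d(F,HV)=17/2, d(HV,Z)=23/2
5. join EJRX+HV (d=159/16, Q=-179/4) ⇒ EHJRVX; edges |EJRX|=197/32, |HV|=121/32
  updated: d(EHJRVX,F)=153/32, d(EHJRVX,Z)=245/32
6. join EHJRVX+F (d=153/32, Q=-327/16) ⇒ EFHJRVX; edges |EHJRVX|=71/32, |F|=41/16
  updated: d(EFHJRVX,Z)=87/16
7. join EFHJRVX+Z (d=87/16) ⇒ EFHJRVXZ; edges |EFHJRVX|=87/32, |Z|=87/32
final tree: ((((((E:17/4,J:11/4):149/20,X:-19/20):325/32,R:-53/32):197/32,(H:-281/48,V:473/48):121/32):71/32,F:41/16):87/32,Z:87/32)
total length: 1477/32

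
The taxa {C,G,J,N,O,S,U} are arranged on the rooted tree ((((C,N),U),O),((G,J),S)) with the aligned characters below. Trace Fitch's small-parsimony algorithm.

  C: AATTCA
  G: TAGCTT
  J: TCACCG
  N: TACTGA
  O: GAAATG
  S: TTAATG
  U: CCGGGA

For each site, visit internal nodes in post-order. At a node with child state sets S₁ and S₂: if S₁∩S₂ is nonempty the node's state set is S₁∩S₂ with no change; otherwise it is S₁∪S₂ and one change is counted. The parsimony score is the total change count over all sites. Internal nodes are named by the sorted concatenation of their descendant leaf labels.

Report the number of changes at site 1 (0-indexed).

3

site 0, node CN: C={A} ∪ N={T} → {A,T} (+1)
site 0, node CNU: CN={A,T} ∪ U={C} → {A,C,T} (+1)
site 0, node CNOU: CNU={A,C,T} ∪ O={G} → {A,C,G,T} (+1)
site 0, node GJ: G={T} ∩ J={T} → {T} (+0)
site 0, node GJS: GJ={T} ∩ S={T} → {T} (+0)
site 0, node CGJNOSU: CNOU={A,C,G,T} ∩ GJS={T} → {T} (+0)
site 1, node CN: C={A} ∩ N={A} → {A} (+0)
site 1, node CNU: CN={A} ∪ U={C} → {A,C} (+1)
site 1, node CNOU: CNU={A,C} ∩ O={A} → {A} (+0)
site 1, node GJ: G={A} ∪ J={C} → {A,C} (+1)
site 1, node GJS: GJ={A,C} ∪ S={T} → {A,C,T} (+1)
site 1, node CGJNOSU: CNOU={A} ∩ GJS={A,C,T} → {A} (+0)
site 2, node CN: C={T} ∪ N={C} → {C,T} (+1)
site 2, node CNU: CN={C,T} ∪ U={G} → {C,G,T} (+1)
site 2, node CNOU: CNU={C,G,T} ∪ O={A} → {A,C,G,T} (+1)
site 2, node GJ: G={G} ∪ J={A} → {A,G} (+1)
site 2, node GJS: GJ={A,G} ∩ S={A} → {A} (+0)
site 2, node CGJNOSU: CNOU={A,C,G,T} ∩ GJS={A} → {A} (+0)
site 3, node CN: C={T} ∩ N={T} → {T} (+0)
site 3, node CNU: CN={T} ∪ U={G} → {G,T} (+1)
site 3, node CNOU: CNU={G,T} ∪ O={A} → {A,G,T} (+1)
site 3, node GJ: G={C} ∩ J={C} → {C} (+0)
site 3, node GJS: GJ={C} ∪ S={A} → {A,C} (+1)
site 3, node CGJNOSU: CNOU={A,G,T} ∩ GJS={A,C} → {A} (+0)
site 4, node CN: C={C} ∪ N={G} → {C,G} (+1)
site 4, node CNU: CN={C,G} ∩ U={G} → {G} (+0)
site 4, node CNOU: CNU={G} ∪ O={T} → {G,T} (+1)
site 4, node GJ: G={T} ∪ J={C} → {C,T} (+1)
site 4, node GJS: GJ={C,T} ∩ S={T} → {T} (+0)
site 4, node CGJNOSU: CNOU={G,T} ∩ GJS={T} → {T} (+0)
site 5, node CN: C={A} ∩ N={A} → {A} (+0)
site 5, node CNU: CN={A} ∩ U={A} → {A} (+0)
site 5, node CNOU: CNU={A} ∪ O={G} → {A,G} (+1)
site 5, node GJ: G={T} ∪ J={G} → {G,T} (+1)
site 5, node GJS: GJ={G,T} ∩ S={G} → {G} (+0)
site 5, node CGJNOSU: CNOU={A,G} ∩ GJS={G} → {G} (+0)
per-site changes: [3, 3, 4, 3, 3, 2]; total = 18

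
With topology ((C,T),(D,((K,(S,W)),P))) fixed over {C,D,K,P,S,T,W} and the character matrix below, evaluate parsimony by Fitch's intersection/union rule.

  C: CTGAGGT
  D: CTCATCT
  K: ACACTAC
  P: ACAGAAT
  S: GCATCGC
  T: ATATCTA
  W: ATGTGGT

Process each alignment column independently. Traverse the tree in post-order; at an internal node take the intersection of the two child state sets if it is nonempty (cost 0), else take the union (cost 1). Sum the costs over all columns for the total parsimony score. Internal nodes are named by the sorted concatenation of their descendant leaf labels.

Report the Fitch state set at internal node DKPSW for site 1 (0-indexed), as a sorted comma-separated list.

C,T

[col 0] CT: children C:{C}, T:{A} ∪→ {A,C}; cost 1
[col 0] SW: children S:{G}, W:{A} ∪→ {A,G}; cost 1
[col 0] KSW: children K:{A}, SW:{A,G} ∩→ {A}; cost 0
[col 0] KPSW: children KSW:{A}, P:{A} ∩→ {A}; cost 0
[col 0] DKPSW: children D:{C}, KPSW:{A} ∪→ {A,C}; cost 1
[col 0] CDKPSTW: children CT:{A,C}, DKPSW:{A,C} ∩→ {A,C}; cost 0
[col 1] CT: children C:{T}, T:{T} ∩→ {T}; cost 0
[col 1] SW: children S:{C}, W:{T} ∪→ {C,T}; cost 1
[col 1] KSW: children K:{C}, SW:{C,T} ∩→ {C}; cost 0
[col 1] KPSW: children KSW:{C}, P:{C} ∩→ {C}; cost 0
[col 1] DKPSW: children D:{T}, KPSW:{C} ∪→ {C,T}; cost 1
[col 1] CDKPSTW: children CT:{T}, DKPSW:{C,T} ∩→ {T}; cost 0
[col 2] CT: children C:{G}, T:{A} ∪→ {A,G}; cost 1
[col 2] SW: children S:{A}, W:{G} ∪→ {A,G}; cost 1
[col 2] KSW: children K:{A}, SW:{A,G} ∩→ {A}; cost 0
[col 2] KPSW: children KSW:{A}, P:{A} ∩→ {A}; cost 0
[col 2] DKPSW: children D:{C}, KPSW:{A} ∪→ {A,C}; cost 1
[col 2] CDKPSTW: children CT:{A,G}, DKPSW:{A,C} ∩→ {A}; cost 0
[col 3] CT: children C:{A}, T:{T} ∪→ {A,T}; cost 1
[col 3] SW: children S:{T}, W:{T} ∩→ {T}; cost 0
[col 3] KSW: children K:{C}, SW:{T} ∪→ {C,T}; cost 1
[col 3] KPSW: children KSW:{C,T}, P:{G} ∪→ {C,G,T}; cost 1
[col 3] DKPSW: children D:{A}, KPSW:{C,G,T} ∪→ {A,C,G,T}; cost 1
[col 3] CDKPSTW: children CT:{A,T}, DKPSW:{A,C,G,T} ∩→ {A,T}; cost 0
[col 4] CT: children C:{G}, T:{C} ∪→ {C,G}; cost 1
[col 4] SW: children S:{C}, W:{G} ∪→ {C,G}; cost 1
[col 4] KSW: children K:{T}, SW:{C,G} ∪→ {C,G,T}; cost 1
[col 4] KPSW: children KSW:{C,G,T}, P:{A} ∪→ {A,C,G,T}; cost 1
[col 4] DKPSW: children D:{T}, KPSW:{A,C,G,T} ∩→ {T}; cost 0
[col 4] CDKPSTW: children CT:{C,G}, DKPSW:{T} ∪→ {C,G,T}; cost 1
[col 5] CT: children C:{G}, T:{T} ∪→ {G,T}; cost 1
[col 5] SW: children S:{G}, W:{G} ∩→ {G}; cost 0
[col 5] KSW: children K:{A}, SW:{G} ∪→ {A,G}; cost 1
[col 5] KPSW: children KSW:{A,G}, P:{A} ∩→ {A}; cost 0
[col 5] DKPSW: children D:{C}, KPSW:{A} ∪→ {A,C}; cost 1
[col 5] CDKPSTW: children CT:{G,T}, DKPSW:{A,C} ∪→ {A,C,G,T}; cost 1
[col 6] CT: children C:{T}, T:{A} ∪→ {A,T}; cost 1
[col 6] SW: children S:{C}, W:{T} ∪→ {C,T}; cost 1
[col 6] KSW: children K:{C}, SW:{C,T} ∩→ {C}; cost 0
[col 6] KPSW: children KSW:{C}, P:{T} ∪→ {C,T}; cost 1
[col 6] DKPSW: children D:{T}, KPSW:{C,T} ∩→ {T}; cost 0
[col 6] CDKPSTW: children CT:{A,T}, DKPSW:{T} ∩→ {T}; cost 0
per-site changes: [3, 2, 3, 4, 5, 4, 3]; total = 24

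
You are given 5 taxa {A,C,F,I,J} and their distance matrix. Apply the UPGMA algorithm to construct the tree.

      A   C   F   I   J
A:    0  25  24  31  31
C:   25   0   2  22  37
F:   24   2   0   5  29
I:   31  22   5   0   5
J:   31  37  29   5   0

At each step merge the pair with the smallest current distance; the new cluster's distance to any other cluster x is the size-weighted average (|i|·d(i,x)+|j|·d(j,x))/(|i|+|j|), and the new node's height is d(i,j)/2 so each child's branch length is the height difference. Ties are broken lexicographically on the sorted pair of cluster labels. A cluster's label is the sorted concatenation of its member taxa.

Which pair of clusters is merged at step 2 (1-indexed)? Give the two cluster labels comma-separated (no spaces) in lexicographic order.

step 1: merge (C,F) at d=2; branch lengths C→1, F→1; new cluster CF
  updated: d(A,CF)=49/2, d(CF,I)=27/2, d(CF,J)=33
step 2: merge (I,J) at d=5; branch lengths I→5/2, J→5/2; new cluster IJ
  updated: d(A,IJ)=31, d(CF,IJ)=93/4
step 3: merge (CF,IJ) at d=93/4; branch lengths CF→85/8, IJ→73/8; new cluster CFIJ
  updated: d(A,CFIJ)=111/4
step 4: merge (A,CFIJ) at d=111/4; branch lengths A→111/8, CFIJ→9/4; new cluster ACFIJ
final tree: (A:111/8,((C:1,F:1):85/8,(I:5/2,J:5/2):73/8):9/4)
total length: 343/8

I,J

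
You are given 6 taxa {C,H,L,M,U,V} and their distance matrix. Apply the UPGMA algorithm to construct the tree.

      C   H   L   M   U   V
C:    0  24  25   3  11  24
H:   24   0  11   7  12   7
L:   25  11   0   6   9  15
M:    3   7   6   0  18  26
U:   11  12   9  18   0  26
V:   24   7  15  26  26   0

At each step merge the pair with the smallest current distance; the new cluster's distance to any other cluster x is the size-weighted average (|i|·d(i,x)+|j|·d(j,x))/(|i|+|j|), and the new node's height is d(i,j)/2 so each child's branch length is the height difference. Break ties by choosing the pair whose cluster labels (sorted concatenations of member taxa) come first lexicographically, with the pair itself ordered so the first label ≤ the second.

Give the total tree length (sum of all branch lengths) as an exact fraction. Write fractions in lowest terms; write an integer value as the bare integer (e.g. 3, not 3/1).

step 1: merge (C,M) at d=3; branch lengths C→3/2, M→3/2; new cluster CM
  updated: d(CM,H)=31/2, d(CM,L)=31/2, d(CM,U)=29/2, d(CM,V)=25
step 2: merge (H,V) at d=7; branch lengths H→7/2, V→7/2; new cluster HV
  updated: d(CM,HV)=81/4, d(HV,L)=13, d(HV,U)=19
step 3: merge (L,U) at d=9; branch lengths L→9/2, U→9/2; new cluster LU
  updated: d(CM,LU)=15, d(HV,LU)=16
step 4: merge (CM,LU) at d=15; branch lengths CM→6, LU→3; new cluster CLMU
  updated: d(CLMU,HV)=145/8
step 5: merge (CLMU,HV) at d=145/8; branch lengths CLMU→25/16, HV→89/16; new cluster CHLMUV
final tree: (((C:3/2,M:3/2):6,(L:9/2,U:9/2):3):25/16,(H:7/2,V:7/2):89/16)
total length: 281/8

281/8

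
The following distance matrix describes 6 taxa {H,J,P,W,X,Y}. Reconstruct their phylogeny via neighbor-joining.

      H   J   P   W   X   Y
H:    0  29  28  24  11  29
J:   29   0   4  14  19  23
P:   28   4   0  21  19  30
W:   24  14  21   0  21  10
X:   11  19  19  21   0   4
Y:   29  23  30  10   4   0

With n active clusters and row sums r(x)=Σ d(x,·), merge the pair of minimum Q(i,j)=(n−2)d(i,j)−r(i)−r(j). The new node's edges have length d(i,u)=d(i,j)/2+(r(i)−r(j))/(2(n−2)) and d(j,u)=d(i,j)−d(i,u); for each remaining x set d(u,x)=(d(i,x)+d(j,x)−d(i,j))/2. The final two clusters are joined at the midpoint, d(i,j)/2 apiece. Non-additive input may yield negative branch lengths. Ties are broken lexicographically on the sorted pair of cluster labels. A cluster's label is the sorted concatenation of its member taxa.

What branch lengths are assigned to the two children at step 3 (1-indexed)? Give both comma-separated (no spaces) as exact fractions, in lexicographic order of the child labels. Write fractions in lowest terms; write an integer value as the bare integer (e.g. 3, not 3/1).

1. join J+P (d=4, Q=-175) ⇒ JP; edges |J|=3/8, |P|=29/8
  updated: d(H,JP)=53/2, d(JP,W)=31/2, d(JP,X)=17, d(JP,Y)=49/2
2. join H+X (d=11, Q=-221/2) ⇒ HX; edges |H|=47/4, |X|=-3/4
  updated: d(HX,JP)=65/4, d(HX,W)=17, d(HX,Y)=11
3. join HX+JP (d=65/4, Q=-68) ⇒ HJPX; edges |HX|=41/8, |JP|=89/8
  updated: d(HJPX,W)=65/8, d(HJPX,Y)=77/8
4. join HJPX+W (d=65/8, Q=-111/4) ⇒ HJPWX; edges |HJPX|=31/8, |W|=17/4
  updated: d(HJPWX,Y)=23/4
5. join HJPWX+Y (d=23/4) ⇒ HJPWXY; edges |HJPWX|=23/8, |Y|=23/8
final tree: ((((H:47/4,X:-3/4):41/8,(J:3/8,P:29/8):89/8):31/8,W:17/4):23/8,Y:23/8)
total length: 361/8

41/8,89/8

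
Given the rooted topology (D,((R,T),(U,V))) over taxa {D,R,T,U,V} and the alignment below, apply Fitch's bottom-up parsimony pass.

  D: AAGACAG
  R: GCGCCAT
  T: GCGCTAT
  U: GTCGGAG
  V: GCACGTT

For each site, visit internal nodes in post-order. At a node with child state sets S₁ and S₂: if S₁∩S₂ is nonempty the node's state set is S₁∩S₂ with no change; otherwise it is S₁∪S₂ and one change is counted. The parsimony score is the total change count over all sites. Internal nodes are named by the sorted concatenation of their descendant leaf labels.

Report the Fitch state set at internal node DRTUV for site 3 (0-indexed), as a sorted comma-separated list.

RT@0: {G} ∩ {G} = {G} (intersection, +0)
UV@0: {G} ∩ {G} = {G} (intersection, +0)
RTUV@0: {G} ∩ {G} = {G} (intersection, +0)
DRTUV@0: {A} ∪ {G} = {A,G} (union, +1)
RT@1: {C} ∩ {C} = {C} (intersection, +0)
UV@1: {T} ∪ {C} = {C,T} (union, +1)
RTUV@1: {C} ∩ {C,T} = {C} (intersection, +0)
DRTUV@1: {A} ∪ {C} = {A,C} (union, +1)
RT@2: {G} ∩ {G} = {G} (intersection, +0)
UV@2: {C} ∪ {A} = {A,C} (union, +1)
RTUV@2: {G} ∪ {A,C} = {A,C,G} (union, +1)
DRTUV@2: {G} ∩ {A,C,G} = {G} (intersection, +0)
RT@3: {C} ∩ {C} = {C} (intersection, +0)
UV@3: {G} ∪ {C} = {C,G} (union, +1)
RTUV@3: {C} ∩ {C,G} = {C} (intersection, +0)
DRTUV@3: {A} ∪ {C} = {A,C} (union, +1)
RT@4: {C} ∪ {T} = {C,T} (union, +1)
UV@4: {G} ∩ {G} = {G} (intersection, +0)
RTUV@4: {C,T} ∪ {G} = {C,G,T} (union, +1)
DRTUV@4: {C} ∩ {C,G,T} = {C} (intersection, +0)
RT@5: {A} ∩ {A} = {A} (intersection, +0)
UV@5: {A} ∪ {T} = {A,T} (union, +1)
RTUV@5: {A} ∩ {A,T} = {A} (intersection, +0)
DRTUV@5: {A} ∩ {A} = {A} (intersection, +0)
RT@6: {T} ∩ {T} = {T} (intersection, +0)
UV@6: {G} ∪ {T} = {G,T} (union, +1)
RTUV@6: {T} ∩ {G,T} = {T} (intersection, +0)
DRTUV@6: {G} ∪ {T} = {G,T} (union, +1)
per-site changes: [1, 2, 2, 2, 2, 1, 2]; total = 12

A,C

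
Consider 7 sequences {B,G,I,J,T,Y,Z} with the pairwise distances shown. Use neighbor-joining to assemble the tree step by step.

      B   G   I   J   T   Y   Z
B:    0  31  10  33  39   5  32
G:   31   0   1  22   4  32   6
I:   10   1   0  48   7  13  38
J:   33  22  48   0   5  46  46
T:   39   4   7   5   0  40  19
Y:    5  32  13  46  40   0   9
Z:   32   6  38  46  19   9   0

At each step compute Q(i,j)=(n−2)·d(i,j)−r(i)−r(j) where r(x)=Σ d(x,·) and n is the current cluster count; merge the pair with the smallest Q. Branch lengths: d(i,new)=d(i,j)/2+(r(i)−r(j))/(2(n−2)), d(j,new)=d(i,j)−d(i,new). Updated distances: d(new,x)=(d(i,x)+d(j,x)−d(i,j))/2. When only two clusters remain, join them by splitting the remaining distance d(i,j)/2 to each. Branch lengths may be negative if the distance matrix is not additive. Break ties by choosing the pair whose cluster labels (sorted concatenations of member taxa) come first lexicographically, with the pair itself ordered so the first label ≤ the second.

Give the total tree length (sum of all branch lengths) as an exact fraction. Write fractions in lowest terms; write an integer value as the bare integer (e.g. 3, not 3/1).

213/4

iteration 1: select J,T (d=5, Q=-289); attach at lengths (111/10, -61/10); label the merged cluster JT
  updated: d(B,JT)=67/2, d(G,JT)=21/2, d(I,JT)=25, d(JT,Y)=81/2, d(JT,Z)=30
iteration 2: select B,Y (d=5, Q=-191); attach at lengths (4, 1); label the merged cluster BY
  updated: d(BY,G)=29, d(BY,I)=9, d(BY,JT)=69/2, d(BY,Z)=18
iteration 3: select BY,I (d=9, Q=-273/2); attach at lengths (89/12, 19/12); label the merged cluster BIY
  updated: d(BIY,G)=21/2, d(BIY,JT)=101/4, d(BIY,Z)=47/2
iteration 4: select BIY,JT (d=101/4, Q=-149/2); attach at lengths (11, 57/4); label the merged cluster BIJTY
  updated: d(BIJTY,G)=-17/8, d(BIJTY,Z)=113/8
iteration 5: select BIJTY,G (d=-17/8, Q=-18); attach at lengths (3, -41/8); label the merged cluster BGIJTY
  updated: d(BGIJTY,Z)=89/8
iteration 6: select BGIJTY,Z (d=89/8); attach at lengths (89/16, 89/16); label the merged cluster BGIJTYZ
final tree: (((((B:4,Y:1):89/12,I:19/12):11,(J:111/10,T:-61/10):57/4):3,G:-41/8):89/16,Z:89/16)
total length: 213/4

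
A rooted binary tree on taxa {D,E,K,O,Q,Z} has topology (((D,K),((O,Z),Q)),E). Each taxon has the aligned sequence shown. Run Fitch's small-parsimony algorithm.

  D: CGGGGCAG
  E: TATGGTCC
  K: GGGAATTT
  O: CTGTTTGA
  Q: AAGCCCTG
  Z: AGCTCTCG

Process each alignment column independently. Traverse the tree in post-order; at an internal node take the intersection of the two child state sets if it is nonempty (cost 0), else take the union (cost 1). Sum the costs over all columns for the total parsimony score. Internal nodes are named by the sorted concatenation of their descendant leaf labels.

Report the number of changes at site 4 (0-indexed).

DK@0: {C} ∪ {G} = {C,G} (union, +1)
OZ@0: {C} ∪ {A} = {A,C} (union, +1)
OQZ@0: {A,C} ∩ {A} = {A} (intersection, +0)
DKOQZ@0: {C,G} ∪ {A} = {A,C,G} (union, +1)
DEKOQZ@0: {A,C,G} ∪ {T} = {A,C,G,T} (union, +1)
DK@1: {G} ∩ {G} = {G} (intersection, +0)
OZ@1: {T} ∪ {G} = {G,T} (union, +1)
OQZ@1: {G,T} ∪ {A} = {A,G,T} (union, +1)
DKOQZ@1: {G} ∩ {A,G,T} = {G} (intersection, +0)
DEKOQZ@1: {G} ∪ {A} = {A,G} (union, +1)
DK@2: {G} ∩ {G} = {G} (intersection, +0)
OZ@2: {G} ∪ {C} = {C,G} (union, +1)
OQZ@2: {C,G} ∩ {G} = {G} (intersection, +0)
DKOQZ@2: {G} ∩ {G} = {G} (intersection, +0)
DEKOQZ@2: {G} ∪ {T} = {G,T} (union, +1)
DK@3: {G} ∪ {A} = {A,G} (union, +1)
OZ@3: {T} ∩ {T} = {T} (intersection, +0)
OQZ@3: {T} ∪ {C} = {C,T} (union, +1)
DKOQZ@3: {A,G} ∪ {C,T} = {A,C,G,T} (union, +1)
DEKOQZ@3: {A,C,G,T} ∩ {G} = {G} (intersection, +0)
DK@4: {G} ∪ {A} = {A,G} (union, +1)
OZ@4: {T} ∪ {C} = {C,T} (union, +1)
OQZ@4: {C,T} ∩ {C} = {C} (intersection, +0)
DKOQZ@4: {A,G} ∪ {C} = {A,C,G} (union, +1)
DEKOQZ@4: {A,C,G} ∩ {G} = {G} (intersection, +0)
DK@5: {C} ∪ {T} = {C,T} (union, +1)
OZ@5: {T} ∩ {T} = {T} (intersection, +0)
OQZ@5: {T} ∪ {C} = {C,T} (union, +1)
DKOQZ@5: {C,T} ∩ {C,T} = {C,T} (intersection, +0)
DEKOQZ@5: {C,T} ∩ {T} = {T} (intersection, +0)
DK@6: {A} ∪ {T} = {A,T} (union, +1)
OZ@6: {G} ∪ {C} = {C,G} (union, +1)
OQZ@6: {C,G} ∪ {T} = {C,G,T} (union, +1)
DKOQZ@6: {A,T} ∩ {C,G,T} = {T} (intersection, +0)
DEKOQZ@6: {T} ∪ {C} = {C,T} (union, +1)
DK@7: {G} ∪ {T} = {G,T} (union, +1)
OZ@7: {A} ∪ {G} = {A,G} (union, +1)
OQZ@7: {A,G} ∩ {G} = {G} (intersection, +0)
DKOQZ@7: {G,T} ∩ {G} = {G} (intersection, +0)
DEKOQZ@7: {G} ∪ {C} = {C,G} (union, +1)
per-site changes: [4, 3, 2, 3, 3, 2, 4, 3]; total = 24

3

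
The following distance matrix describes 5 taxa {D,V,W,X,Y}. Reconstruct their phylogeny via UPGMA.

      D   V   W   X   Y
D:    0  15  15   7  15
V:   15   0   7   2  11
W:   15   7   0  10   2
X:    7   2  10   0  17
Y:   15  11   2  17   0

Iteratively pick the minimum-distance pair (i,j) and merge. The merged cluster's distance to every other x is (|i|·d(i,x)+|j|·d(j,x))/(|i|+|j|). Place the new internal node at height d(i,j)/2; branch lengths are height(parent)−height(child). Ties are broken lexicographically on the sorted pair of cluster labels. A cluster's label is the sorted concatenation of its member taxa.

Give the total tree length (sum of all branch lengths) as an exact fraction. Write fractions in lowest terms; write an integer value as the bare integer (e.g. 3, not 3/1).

1. join V+X (d=2) ⇒ VX; edges |V|=1, |X|=1
  updated: d(D,VX)=11, d(VX,W)=17/2, d(VX,Y)=14
2. join W+Y (d=2) ⇒ WY; edges |W|=1, |Y|=1
  updated: d(D,WY)=15, d(VX,WY)=45/4
3. join D+VX (d=11) ⇒ DVX; edges |D|=11/2, |VX|=9/2
  updated: d(DVX,WY)=25/2
4. join DVX+WY (d=25/2) ⇒ DVWXY; edges |DVX|=3/4, |WY|=21/4
final tree: ((D:11/2,(V:1,X:1):9/2):3/4,(W:1,Y:1):21/4)
total length: 20

20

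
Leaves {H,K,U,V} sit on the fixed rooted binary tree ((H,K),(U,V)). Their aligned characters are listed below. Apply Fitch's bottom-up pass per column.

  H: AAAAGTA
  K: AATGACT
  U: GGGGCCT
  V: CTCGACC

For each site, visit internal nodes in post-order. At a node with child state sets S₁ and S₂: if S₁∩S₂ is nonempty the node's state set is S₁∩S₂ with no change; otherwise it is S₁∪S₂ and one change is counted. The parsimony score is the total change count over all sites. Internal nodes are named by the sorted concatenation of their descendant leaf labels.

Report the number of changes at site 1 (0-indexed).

2

[col 0] HK: children H:{A}, K:{A} ∩→ {A}; cost 0
[col 0] UV: children U:{G}, V:{C} ∪→ {C,G}; cost 1
[col 0] HKUV: children HK:{A}, UV:{C,G} ∪→ {A,C,G}; cost 1
[col 1] HK: children H:{A}, K:{A} ∩→ {A}; cost 0
[col 1] UV: children U:{G}, V:{T} ∪→ {G,T}; cost 1
[col 1] HKUV: children HK:{A}, UV:{G,T} ∪→ {A,G,T}; cost 1
[col 2] HK: children H:{A}, K:{T} ∪→ {A,T}; cost 1
[col 2] UV: children U:{G}, V:{C} ∪→ {C,G}; cost 1
[col 2] HKUV: children HK:{A,T}, UV:{C,G} ∪→ {A,C,G,T}; cost 1
[col 3] HK: children H:{A}, K:{G} ∪→ {A,G}; cost 1
[col 3] UV: children U:{G}, V:{G} ∩→ {G}; cost 0
[col 3] HKUV: children HK:{A,G}, UV:{G} ∩→ {G}; cost 0
[col 4] HK: children H:{G}, K:{A} ∪→ {A,G}; cost 1
[col 4] UV: children U:{C}, V:{A} ∪→ {A,C}; cost 1
[col 4] HKUV: children HK:{A,G}, UV:{A,C} ∩→ {A}; cost 0
[col 5] HK: children H:{T}, K:{C} ∪→ {C,T}; cost 1
[col 5] UV: children U:{C}, V:{C} ∩→ {C}; cost 0
[col 5] HKUV: children HK:{C,T}, UV:{C} ∩→ {C}; cost 0
[col 6] HK: children H:{A}, K:{T} ∪→ {A,T}; cost 1
[col 6] UV: children U:{T}, V:{C} ∪→ {C,T}; cost 1
[col 6] HKUV: children HK:{A,T}, UV:{C,T} ∩→ {T}; cost 0
per-site changes: [2, 2, 3, 1, 2, 1, 2]; total = 13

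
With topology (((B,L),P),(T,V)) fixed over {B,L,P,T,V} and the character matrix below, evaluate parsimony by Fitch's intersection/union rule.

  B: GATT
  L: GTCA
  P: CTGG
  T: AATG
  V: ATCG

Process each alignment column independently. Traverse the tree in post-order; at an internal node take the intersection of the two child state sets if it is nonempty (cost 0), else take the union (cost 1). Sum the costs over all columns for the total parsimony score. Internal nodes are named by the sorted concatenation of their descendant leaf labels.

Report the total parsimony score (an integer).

9

site 0, node BL: B={G} ∩ L={G} → {G} (+0)
site 0, node BLP: BL={G} ∪ P={C} → {C,G} (+1)
site 0, node TV: T={A} ∩ V={A} → {A} (+0)
site 0, node BLPTV: BLP={C,G} ∪ TV={A} → {A,C,G} (+1)
site 1, node BL: B={A} ∪ L={T} → {A,T} (+1)
site 1, node BLP: BL={A,T} ∩ P={T} → {T} (+0)
site 1, node TV: T={A} ∪ V={T} → {A,T} (+1)
site 1, node BLPTV: BLP={T} ∩ TV={A,T} → {T} (+0)
site 2, node BL: B={T} ∪ L={C} → {C,T} (+1)
site 2, node BLP: BL={C,T} ∪ P={G} → {C,G,T} (+1)
site 2, node TV: T={T} ∪ V={C} → {C,T} (+1)
site 2, node BLPTV: BLP={C,G,T} ∩ TV={C,T} → {C,T} (+0)
site 3, node BL: B={T} ∪ L={A} → {A,T} (+1)
site 3, node BLP: BL={A,T} ∪ P={G} → {A,G,T} (+1)
site 3, node TV: T={G} ∩ V={G} → {G} (+0)
site 3, node BLPTV: BLP={A,G,T} ∩ TV={G} → {G} (+0)
per-site changes: [2, 2, 3, 2]; total = 9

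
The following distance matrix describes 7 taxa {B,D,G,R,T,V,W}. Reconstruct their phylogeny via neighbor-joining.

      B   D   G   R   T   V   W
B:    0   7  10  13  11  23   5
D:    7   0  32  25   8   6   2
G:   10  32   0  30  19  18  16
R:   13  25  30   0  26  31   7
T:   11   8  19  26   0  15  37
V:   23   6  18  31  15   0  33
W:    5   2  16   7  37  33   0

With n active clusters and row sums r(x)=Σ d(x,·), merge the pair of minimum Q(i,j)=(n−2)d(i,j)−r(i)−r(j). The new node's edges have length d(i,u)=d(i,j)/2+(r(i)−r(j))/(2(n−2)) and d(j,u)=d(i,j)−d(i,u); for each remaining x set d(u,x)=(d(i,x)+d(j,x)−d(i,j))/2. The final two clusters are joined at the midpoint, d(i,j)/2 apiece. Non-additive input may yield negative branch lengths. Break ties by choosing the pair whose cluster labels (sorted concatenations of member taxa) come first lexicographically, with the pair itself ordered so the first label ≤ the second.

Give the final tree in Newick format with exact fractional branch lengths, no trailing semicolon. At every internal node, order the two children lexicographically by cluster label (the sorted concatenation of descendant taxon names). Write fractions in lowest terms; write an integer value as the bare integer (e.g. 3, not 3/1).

iteration 1: select R,W (d=7, Q=-197); attach at lengths (67/10, 3/10); label the merged cluster RW
  updated: d(B,RW)=11/2, d(D,RW)=10, d(G,RW)=39/2, d(RW,T)=28, d(RW,V)=57/2
iteration 2: select D,V (d=6, Q=-259/2); attach at lengths (-7/16, 103/16); label the merged cluster DV
  updated: d(B,DV)=12, d(DV,G)=22, d(DV,RW)=65/4, d(DV,T)=17/2
iteration 3: select DV,T (d=17/2, Q=-399/4); attach at lengths (71/24, 133/24); label the merged cluster DTV
  updated: d(B,DTV)=29/4, d(DTV,G)=65/4, d(DTV,RW)=143/8
iteration 4: select B,RW (d=11/2, Q=-437/8); attach at lengths (-73/32, 249/32); label the merged cluster BRW
  updated: d(BRW,DTV)=157/16, d(BRW,G)=12
iteration 5: select BRW,DTV (d=157/16, Q=-609/16); attach at lengths (89/32, 225/32); label the merged cluster BDRTVW
  updated: d(BDRTVW,G)=295/32
iteration 6: select BDRTVW,G (d=295/32); attach at lengths (295/64, 295/64); label the merged cluster BDGRTVW
final tree: (((B:-73/32,(R:67/10,W:3/10):249/32):89/32,((D:-7/16,V:103/16):71/24,T:133/24):225/32):295/64,G:295/64)
total length: 1473/32

(((B:-73/32,(R:67/10,W:3/10):249/32):89/32,((D:-7/16,V:103/16):71/24,T:133/24):225/32):295/64,G:295/64)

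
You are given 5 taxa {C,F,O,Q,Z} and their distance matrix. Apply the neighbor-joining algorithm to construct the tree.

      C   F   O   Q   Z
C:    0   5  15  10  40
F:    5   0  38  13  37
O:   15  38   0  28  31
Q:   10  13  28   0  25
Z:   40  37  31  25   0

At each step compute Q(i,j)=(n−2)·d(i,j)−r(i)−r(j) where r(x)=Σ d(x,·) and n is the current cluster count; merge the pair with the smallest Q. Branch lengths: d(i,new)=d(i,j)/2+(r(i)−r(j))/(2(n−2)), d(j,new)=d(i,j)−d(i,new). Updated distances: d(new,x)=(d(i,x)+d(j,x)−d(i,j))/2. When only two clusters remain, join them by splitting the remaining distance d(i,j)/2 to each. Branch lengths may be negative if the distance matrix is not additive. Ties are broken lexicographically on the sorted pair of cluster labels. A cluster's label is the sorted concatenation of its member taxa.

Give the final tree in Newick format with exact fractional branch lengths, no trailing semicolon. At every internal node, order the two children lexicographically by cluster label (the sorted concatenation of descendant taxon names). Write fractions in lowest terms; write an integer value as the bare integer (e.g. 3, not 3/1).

iteration 1: select O,Z (d=31, Q=-152); attach at lengths (12, 19); label the merged cluster OZ
  updated: d(C,OZ)=12, d(F,OZ)=22, d(OZ,Q)=11
iteration 2: select C,F (d=5, Q=-57); attach at lengths (-3/4, 23/4); label the merged cluster CF
  updated: d(CF,OZ)=29/2, d(CF,Q)=9
iteration 3: select CF,OZ (d=29/2, Q=-69/2); attach at lengths (25/4, 33/4); label the merged cluster CFOZ
  updated: d(CFOZ,Q)=11/4
iteration 4: select CFOZ,Q (d=11/4); attach at lengths (11/8, 11/8); label the merged cluster CFOQZ
final tree: (((C:-3/4,F:23/4):25/4,(O:12,Z:19):33/4):11/8,Q:11/8)
total length: 213/4

(((C:-3/4,F:23/4):25/4,(O:12,Z:19):33/4):11/8,Q:11/8)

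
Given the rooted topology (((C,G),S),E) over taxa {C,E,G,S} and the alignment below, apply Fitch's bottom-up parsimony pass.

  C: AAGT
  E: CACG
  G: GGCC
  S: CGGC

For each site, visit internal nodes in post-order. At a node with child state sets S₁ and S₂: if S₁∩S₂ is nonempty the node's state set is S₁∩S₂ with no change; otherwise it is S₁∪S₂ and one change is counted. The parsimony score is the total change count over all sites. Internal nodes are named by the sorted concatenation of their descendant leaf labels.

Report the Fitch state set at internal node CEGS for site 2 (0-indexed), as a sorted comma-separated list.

C,G

CG@0: {A} ∪ {G} = {A,G} (union, +1)
CGS@0: {A,G} ∪ {C} = {A,C,G} (union, +1)
CEGS@0: {A,C,G} ∩ {C} = {C} (intersection, +0)
CG@1: {A} ∪ {G} = {A,G} (union, +1)
CGS@1: {A,G} ∩ {G} = {G} (intersection, +0)
CEGS@1: {G} ∪ {A} = {A,G} (union, +1)
CG@2: {G} ∪ {C} = {C,G} (union, +1)
CGS@2: {C,G} ∩ {G} = {G} (intersection, +0)
CEGS@2: {G} ∪ {C} = {C,G} (union, +1)
CG@3: {T} ∪ {C} = {C,T} (union, +1)
CGS@3: {C,T} ∩ {C} = {C} (intersection, +0)
CEGS@3: {C} ∪ {G} = {C,G} (union, +1)
per-site changes: [2, 2, 2, 2]; total = 8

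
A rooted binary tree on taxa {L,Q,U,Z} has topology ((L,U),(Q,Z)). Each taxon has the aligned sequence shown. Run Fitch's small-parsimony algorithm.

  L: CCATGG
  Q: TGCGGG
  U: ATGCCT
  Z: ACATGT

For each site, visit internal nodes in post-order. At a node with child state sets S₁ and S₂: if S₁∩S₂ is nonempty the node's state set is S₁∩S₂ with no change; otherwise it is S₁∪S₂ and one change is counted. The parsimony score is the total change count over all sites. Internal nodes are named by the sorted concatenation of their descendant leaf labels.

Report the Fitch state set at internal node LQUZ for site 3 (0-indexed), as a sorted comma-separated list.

T

[col 0] LU: children L:{C}, U:{A} ∪→ {A,C}; cost 1
[col 0] QZ: children Q:{T}, Z:{A} ∪→ {A,T}; cost 1
[col 0] LQUZ: children LU:{A,C}, QZ:{A,T} ∩→ {A}; cost 0
[col 1] LU: children L:{C}, U:{T} ∪→ {C,T}; cost 1
[col 1] QZ: children Q:{G}, Z:{C} ∪→ {C,G}; cost 1
[col 1] LQUZ: children LU:{C,T}, QZ:{C,G} ∩→ {C}; cost 0
[col 2] LU: children L:{A}, U:{G} ∪→ {A,G}; cost 1
[col 2] QZ: children Q:{C}, Z:{A} ∪→ {A,C}; cost 1
[col 2] LQUZ: children LU:{A,G}, QZ:{A,C} ∩→ {A}; cost 0
[col 3] LU: children L:{T}, U:{C} ∪→ {C,T}; cost 1
[col 3] QZ: children Q:{G}, Z:{T} ∪→ {G,T}; cost 1
[col 3] LQUZ: children LU:{C,T}, QZ:{G,T} ∩→ {T}; cost 0
[col 4] LU: children L:{G}, U:{C} ∪→ {C,G}; cost 1
[col 4] QZ: children Q:{G}, Z:{G} ∩→ {G}; cost 0
[col 4] LQUZ: children LU:{C,G}, QZ:{G} ∩→ {G}; cost 0
[col 5] LU: children L:{G}, U:{T} ∪→ {G,T}; cost 1
[col 5] QZ: children Q:{G}, Z:{T} ∪→ {G,T}; cost 1
[col 5] LQUZ: children LU:{G,T}, QZ:{G,T} ∩→ {G,T}; cost 0
per-site changes: [2, 2, 2, 2, 1, 2]; total = 11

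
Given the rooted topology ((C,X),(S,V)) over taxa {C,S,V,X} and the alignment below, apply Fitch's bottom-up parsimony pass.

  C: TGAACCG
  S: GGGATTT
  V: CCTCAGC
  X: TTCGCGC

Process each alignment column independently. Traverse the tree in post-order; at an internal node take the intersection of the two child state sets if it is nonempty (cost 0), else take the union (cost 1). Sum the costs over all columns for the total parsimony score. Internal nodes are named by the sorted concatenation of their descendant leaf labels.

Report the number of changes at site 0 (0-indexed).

2

site 0, node CX: C={T} ∩ X={T} → {T} (+0)
site 0, node SV: S={G} ∪ V={C} → {C,G} (+1)
site 0, node CSVX: CX={T} ∪ SV={C,G} → {C,G,T} (+1)
site 1, node CX: C={G} ∪ X={T} → {G,T} (+1)
site 1, node SV: S={G} ∪ V={C} → {C,G} (+1)
site 1, node CSVX: CX={G,T} ∩ SV={C,G} → {G} (+0)
site 2, node CX: C={A} ∪ X={C} → {A,C} (+1)
site 2, node SV: S={G} ∪ V={T} → {G,T} (+1)
site 2, node CSVX: CX={A,C} ∪ SV={G,T} → {A,C,G,T} (+1)
site 3, node CX: C={A} ∪ X={G} → {A,G} (+1)
site 3, node SV: S={A} ∪ V={C} → {A,C} (+1)
site 3, node CSVX: CX={A,G} ∩ SV={A,C} → {A} (+0)
site 4, node CX: C={C} ∩ X={C} → {C} (+0)
site 4, node SV: S={T} ∪ V={A} → {A,T} (+1)
site 4, node CSVX: CX={C} ∪ SV={A,T} → {A,C,T} (+1)
site 5, node CX: C={C} ∪ X={G} → {C,G} (+1)
site 5, node SV: S={T} ∪ V={G} → {G,T} (+1)
site 5, node CSVX: CX={C,G} ∩ SV={G,T} → {G} (+0)
site 6, node CX: C={G} ∪ X={C} → {C,G} (+1)
site 6, node SV: S={T} ∪ V={C} → {C,T} (+1)
site 6, node CSVX: CX={C,G} ∩ SV={C,T} → {C} (+0)
per-site changes: [2, 2, 3, 2, 2, 2, 2]; total = 15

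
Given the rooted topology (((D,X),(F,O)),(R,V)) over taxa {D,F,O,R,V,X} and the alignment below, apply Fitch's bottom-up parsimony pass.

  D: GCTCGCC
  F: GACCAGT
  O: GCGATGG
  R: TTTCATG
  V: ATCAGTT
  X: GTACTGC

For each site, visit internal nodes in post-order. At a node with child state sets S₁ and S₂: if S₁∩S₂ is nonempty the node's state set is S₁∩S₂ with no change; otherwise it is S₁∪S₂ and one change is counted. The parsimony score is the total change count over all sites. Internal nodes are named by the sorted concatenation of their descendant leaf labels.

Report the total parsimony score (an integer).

site 0, node DX: D={G} ∩ X={G} → {G} (+0)
site 0, node FO: F={G} ∩ O={G} → {G} (+0)
site 0, node DFOX: DX={G} ∩ FO={G} → {G} (+0)
site 0, node RV: R={T} ∪ V={A} → {A,T} (+1)
site 0, node DFORVX: DFOX={G} ∪ RV={A,T} → {A,G,T} (+1)
site 1, node DX: D={C} ∪ X={T} → {C,T} (+1)
site 1, node FO: F={A} ∪ O={C} → {A,C} (+1)
site 1, node DFOX: DX={C,T} ∩ FO={A,C} → {C} (+0)
site 1, node RV: R={T} ∩ V={T} → {T} (+0)
site 1, node DFORVX: DFOX={C} ∪ RV={T} → {C,T} (+1)
site 2, node DX: D={T} ∪ X={A} → {A,T} (+1)
site 2, node FO: F={C} ∪ O={G} → {C,G} (+1)
site 2, node DFOX: DX={A,T} ∪ FO={C,G} → {A,C,G,T} (+1)
site 2, node RV: R={T} ∪ V={C} → {C,T} (+1)
site 2, node DFORVX: DFOX={A,C,G,T} ∩ RV={C,T} → {C,T} (+0)
site 3, node DX: D={C} ∩ X={C} → {C} (+0)
site 3, node FO: F={C} ∪ O={A} → {A,C} (+1)
site 3, node DFOX: DX={C} ∩ FO={A,C} → {C} (+0)
site 3, node RV: R={C} ∪ V={A} → {A,C} (+1)
site 3, node DFORVX: DFOX={C} ∩ RV={A,C} → {C} (+0)
site 4, node DX: D={G} ∪ X={T} → {G,T} (+1)
site 4, node FO: F={A} ∪ O={T} → {A,T} (+1)
site 4, node DFOX: DX={G,T} ∩ FO={A,T} → {T} (+0)
site 4, node RV: R={A} ∪ V={G} → {A,G} (+1)
site 4, node DFORVX: DFOX={T} ∪ RV={A,G} → {A,G,T} (+1)
site 5, node DX: D={C} ∪ X={G} → {C,G} (+1)
site 5, node FO: F={G} ∩ O={G} → {G} (+0)
site 5, node DFOX: DX={C,G} ∩ FO={G} → {G} (+0)
site 5, node RV: R={T} ∩ V={T} → {T} (+0)
site 5, node DFORVX: DFOX={G} ∪ RV={T} → {G,T} (+1)
site 6, node DX: D={C} ∩ X={C} → {C} (+0)
site 6, node FO: F={T} ∪ O={G} → {G,T} (+1)
site 6, node DFOX: DX={C} ∪ FO={G,T} → {C,G,T} (+1)
site 6, node RV: R={G} ∪ V={T} → {G,T} (+1)
site 6, node DFORVX: DFOX={C,G,T} ∩ RV={G,T} → {G,T} (+0)
per-site changes: [2, 3, 4, 2, 4, 2, 3]; total = 20

20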